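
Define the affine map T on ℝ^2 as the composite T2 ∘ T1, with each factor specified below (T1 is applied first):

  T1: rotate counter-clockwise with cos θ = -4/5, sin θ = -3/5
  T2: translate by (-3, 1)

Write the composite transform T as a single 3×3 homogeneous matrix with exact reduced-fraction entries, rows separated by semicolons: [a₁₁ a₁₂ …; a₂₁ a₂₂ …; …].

T1 = [-4/5 3/5 0; -3/5 -4/5 0; 0 0 1]
T2·T1 = [-4/5 3/5 -3; -3/5 -4/5 1; 0 0 1]

T = [-4/5 3/5 -3; -3/5 -4/5 1; 0 0 1]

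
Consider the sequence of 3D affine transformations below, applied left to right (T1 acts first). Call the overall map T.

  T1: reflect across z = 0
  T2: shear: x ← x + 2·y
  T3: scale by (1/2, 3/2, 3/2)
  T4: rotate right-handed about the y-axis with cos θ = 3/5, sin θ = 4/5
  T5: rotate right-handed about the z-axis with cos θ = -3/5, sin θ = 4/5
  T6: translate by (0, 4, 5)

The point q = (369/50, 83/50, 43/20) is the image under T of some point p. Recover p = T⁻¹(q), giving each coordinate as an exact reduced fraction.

T1 = [1 0 0 0; 0 1 0 0; 0 0 -1 0; 0 0 0 1]
T2·T1 = [1 2 0 0; 0 1 0 0; 0 0 -1 0; 0 0 0 1]
T3·…·T1 = [1/2 1 0 0; 0 3/2 0 0; 0 0 -3/2 0; 0 0 0 1]
T4·…·T1 = [3/10 3/5 -6/5 0; 0 3/2 0 0; -2/5 -4/5 -9/10 0; 0 0 0 1]
T5·…·T1 = [-9/50 -39/25 18/25 0; 6/25 -21/50 -24/25 0; -2/5 -4/5 -9/10 0; 0 0 0 1]
T6·…·T1 = [-9/50 -39/25 18/25 0; 6/25 -21/50 -24/25 4; -2/5 -4/5 -9/10 5; 0 0 0 1]
det M = -9/8; M⁻¹ = [26/75 44/25 -8/5 24/25; -8/15 -2/5 0 8/5; 8/25 -32/75 -2/5 278/75; 0 0 0 1]
M⁻¹ · (369/50, 83/50, 43/20)ᵀ = (3, -3, 9/2)ᵀ

p = (3, -3, 9/2)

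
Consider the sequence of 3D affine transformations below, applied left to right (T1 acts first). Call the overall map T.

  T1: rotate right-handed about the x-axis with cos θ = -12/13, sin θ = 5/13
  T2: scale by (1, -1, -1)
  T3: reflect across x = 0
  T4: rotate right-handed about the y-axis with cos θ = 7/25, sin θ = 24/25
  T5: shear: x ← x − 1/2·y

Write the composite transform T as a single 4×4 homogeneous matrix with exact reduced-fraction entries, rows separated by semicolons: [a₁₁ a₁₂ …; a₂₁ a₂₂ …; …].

T = [-7/25 -54/65 451/650 0; 0 12/13 5/13 0; 24/25 -7/65 84/325 0; 0 0 0 1]

T1 = [1 0 0 0; 0 -12/13 -5/13 0; 0 5/13 -12/13 0; 0 0 0 1]
T2·T1 = [1 0 0 0; 0 12/13 5/13 0; 0 -5/13 12/13 0; 0 0 0 1]
T3·…·T1 = [-1 0 0 0; 0 12/13 5/13 0; 0 -5/13 12/13 0; 0 0 0 1]
T4·…·T1 = [-7/25 -24/65 288/325 0; 0 12/13 5/13 0; 24/25 -7/65 84/325 0; 0 0 0 1]
T5·…·T1 = [-7/25 -54/65 451/650 0; 0 12/13 5/13 0; 24/25 -7/65 84/325 0; 0 0 0 1]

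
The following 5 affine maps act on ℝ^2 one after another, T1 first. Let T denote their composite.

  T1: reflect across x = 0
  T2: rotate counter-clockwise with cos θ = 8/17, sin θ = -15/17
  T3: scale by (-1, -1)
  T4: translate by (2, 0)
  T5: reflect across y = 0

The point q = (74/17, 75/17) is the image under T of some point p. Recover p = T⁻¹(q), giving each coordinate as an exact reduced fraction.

T1 = [-1 0 0; 0 1 0; 0 0 1]
T2·T1 = [-8/17 15/17 0; 15/17 8/17 0; 0 0 1]
T3·…·T1 = [8/17 -15/17 0; -15/17 -8/17 0; 0 0 1]
T4·…·T1 = [8/17 -15/17 2; -15/17 -8/17 0; 0 0 1]
T5·…·T1 = [8/17 -15/17 2; 15/17 8/17 0; 0 0 1]
det M = 1; M⁻¹ = [8/17 15/17 -16/17; -15/17 8/17 30/17; 0 0 1]
M⁻¹ · (74/17, 75/17)ᵀ = (5, 0)ᵀ

p = (5, 0)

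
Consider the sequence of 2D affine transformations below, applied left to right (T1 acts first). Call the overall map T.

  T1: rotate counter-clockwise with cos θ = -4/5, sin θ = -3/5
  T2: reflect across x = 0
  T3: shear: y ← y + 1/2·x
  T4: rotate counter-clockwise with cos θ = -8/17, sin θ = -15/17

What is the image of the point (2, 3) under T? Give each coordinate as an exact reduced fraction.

T(p) = (-539/170, 163/85)

T1 rotate counter-clockwise with cos θ = -4/5, sin θ = -3/5: (2, 3) → (1/5, -18/5)
T2 reflect across x = 0: (1/5, -18/5) → (-1/5, -18/5)
T3 shear: y ← y + 1/2·x: (-1/5, -18/5) → (-1/5, -37/10)
T4 rotate counter-clockwise with cos θ = -8/17, sin θ = -15/17: (-1/5, -37/10) → (-539/170, 163/85)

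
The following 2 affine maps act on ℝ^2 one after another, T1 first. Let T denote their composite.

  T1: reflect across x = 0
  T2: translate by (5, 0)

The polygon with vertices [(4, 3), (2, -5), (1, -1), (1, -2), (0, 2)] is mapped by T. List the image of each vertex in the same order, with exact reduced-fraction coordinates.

image vertices: (1, 3), (3, -5), (4, -1), (4, -2), (5, 2)

T1 reflect across x = 0: (4, 3) → (-4, 3); (2, -5) → (-2, -5); (1, -1) → (-1, -1); (1, -2) → (-1, -2); (0, 2) → (0, 2)
T2 translate by (5, 0): (-4, 3) → (1, 3); (-2, -5) → (3, -5); (-1, -1) → (4, -1); (-1, -2) → (4, -2); (0, 2) → (5, 2)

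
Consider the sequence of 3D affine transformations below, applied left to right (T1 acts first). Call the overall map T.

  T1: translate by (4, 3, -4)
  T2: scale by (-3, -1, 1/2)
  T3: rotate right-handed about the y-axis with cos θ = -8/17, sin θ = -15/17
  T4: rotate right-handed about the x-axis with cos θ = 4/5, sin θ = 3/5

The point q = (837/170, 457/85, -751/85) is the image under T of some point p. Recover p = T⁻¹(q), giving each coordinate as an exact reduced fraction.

T1 = [1 0 0 4; 0 1 0 3; 0 0 1 -4; 0 0 0 1]
T2·T1 = [-3 0 0 -12; 0 -1 0 -3; 0 0 1/2 -2; 0 0 0 1]
T3·…·T1 = [24/17 0 -15/34 126/17; 0 -1 0 -3; -45/17 0 -4/17 -164/17; 0 0 0 1]
T4·…·T1 = [24/17 0 -15/34 126/17; 27/17 -4/5 12/85 288/85; -36/17 -3/5 -16/85 -809/85; 0 0 0 1]
det M = 3/2; M⁻¹ = [8/51 3/17 -4/17 -4; 0 -4/5 -3/5 -3; -30/17 48/85 -64/85 4; 0 0 0 1]
M⁻¹ · (837/170, 457/85, -751/85)ᵀ = (-1/5, -2, 5)ᵀ

p = (-1/5, -2, 5)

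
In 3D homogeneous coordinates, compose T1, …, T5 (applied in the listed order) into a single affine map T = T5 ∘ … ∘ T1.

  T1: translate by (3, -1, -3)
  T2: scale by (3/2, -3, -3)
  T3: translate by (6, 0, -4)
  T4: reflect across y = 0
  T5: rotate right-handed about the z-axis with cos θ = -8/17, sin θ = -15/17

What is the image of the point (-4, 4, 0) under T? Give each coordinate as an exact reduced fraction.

T1 translate by (3, -1, -3): (-4, 4, 0) → (-1, 3, -3)
T2 scale by (3/2, -3, -3): (-1, 3, -3) → (-3/2, -9, 9)
T3 translate by (6, 0, -4): (-3/2, -9, 9) → (9/2, -9, 5)
T4 reflect across y = 0: (9/2, -9, 5) → (9/2, 9, 5)
T5 rotate right-handed about the z-axis with cos θ = -8/17, sin θ = -15/17: (9/2, 9, 5) → (99/17, -279/34, 5)

T(p) = (99/17, -279/34, 5)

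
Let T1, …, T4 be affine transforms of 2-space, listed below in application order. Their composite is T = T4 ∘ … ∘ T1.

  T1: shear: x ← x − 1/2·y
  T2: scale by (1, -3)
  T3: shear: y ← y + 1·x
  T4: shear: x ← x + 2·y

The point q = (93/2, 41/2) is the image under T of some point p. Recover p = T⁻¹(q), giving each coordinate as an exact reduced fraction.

T1 = [1 -1/2 0; 0 1 0; 0 0 1]
T2·T1 = [1 -1/2 0; 0 -3 0; 0 0 1]
T3·…·T1 = [1 -1/2 0; 1 -7/2 0; 0 0 1]
T4·…·T1 = [3 -15/2 0; 1 -7/2 0; 0 0 1]
det M = -3; M⁻¹ = [7/6 -5/2 0; 1/3 -1 0; 0 0 1]
M⁻¹ · (93/2, 41/2)ᵀ = (3, -5)ᵀ

p = (3, -5)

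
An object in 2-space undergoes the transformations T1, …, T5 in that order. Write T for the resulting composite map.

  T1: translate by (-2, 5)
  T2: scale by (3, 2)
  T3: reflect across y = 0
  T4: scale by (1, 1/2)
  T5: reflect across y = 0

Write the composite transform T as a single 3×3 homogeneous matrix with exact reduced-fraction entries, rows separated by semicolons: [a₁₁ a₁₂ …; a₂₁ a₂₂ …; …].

T1 = [1 0 -2; 0 1 5; 0 0 1]
T2·T1 = [3 0 -6; 0 2 10; 0 0 1]
T3·…·T1 = [3 0 -6; 0 -2 -10; 0 0 1]
T4·…·T1 = [3 0 -6; 0 -1 -5; 0 0 1]
T5·…·T1 = [3 0 -6; 0 1 5; 0 0 1]

T = [3 0 -6; 0 1 5; 0 0 1]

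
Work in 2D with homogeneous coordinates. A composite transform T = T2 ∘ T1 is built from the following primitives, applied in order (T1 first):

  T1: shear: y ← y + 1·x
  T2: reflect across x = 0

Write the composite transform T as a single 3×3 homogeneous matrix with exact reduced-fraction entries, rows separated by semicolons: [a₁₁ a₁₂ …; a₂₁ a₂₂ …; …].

T = [-1 0 0; 1 1 0; 0 0 1]

T1 = [1 0 0; 1 1 0; 0 0 1]
T2·T1 = [-1 0 0; 1 1 0; 0 0 1]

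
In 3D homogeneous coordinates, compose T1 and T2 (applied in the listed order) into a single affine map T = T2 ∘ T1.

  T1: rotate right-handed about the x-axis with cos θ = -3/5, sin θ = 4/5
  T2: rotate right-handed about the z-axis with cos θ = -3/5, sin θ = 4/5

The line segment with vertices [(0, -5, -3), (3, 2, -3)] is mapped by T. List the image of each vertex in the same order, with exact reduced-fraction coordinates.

T1 rotate right-handed about the x-axis with cos θ = -3/5, sin θ = 4/5: (0, -5, -3) → (0, 27/5, -11/5); (3, 2, -3) → (3, 6/5, 17/5)
T2 rotate right-handed about the z-axis with cos θ = -3/5, sin θ = 4/5: (0, 27/5, -11/5) → (-108/25, -81/25, -11/5); (3, 6/5, 17/5) → (-69/25, 42/25, 17/5)

image vertices: (-108/25, -81/25, -11/5), (-69/25, 42/25, 17/5)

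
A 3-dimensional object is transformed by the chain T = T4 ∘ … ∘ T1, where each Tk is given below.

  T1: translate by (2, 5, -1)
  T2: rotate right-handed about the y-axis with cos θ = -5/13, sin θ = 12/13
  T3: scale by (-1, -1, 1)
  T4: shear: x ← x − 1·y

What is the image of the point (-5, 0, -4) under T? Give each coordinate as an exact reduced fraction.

T(p) = (110/13, -5, 61/13)

T1 translate by (2, 5, -1): (-5, 0, -4) → (-3, 5, -5)
T2 rotate right-handed about the y-axis with cos θ = -5/13, sin θ = 12/13: (-3, 5, -5) → (-45/13, 5, 61/13)
T3 scale by (-1, -1, 1): (-45/13, 5, 61/13) → (45/13, -5, 61/13)
T4 shear: x ← x − 1·y: (45/13, -5, 61/13) → (110/13, -5, 61/13)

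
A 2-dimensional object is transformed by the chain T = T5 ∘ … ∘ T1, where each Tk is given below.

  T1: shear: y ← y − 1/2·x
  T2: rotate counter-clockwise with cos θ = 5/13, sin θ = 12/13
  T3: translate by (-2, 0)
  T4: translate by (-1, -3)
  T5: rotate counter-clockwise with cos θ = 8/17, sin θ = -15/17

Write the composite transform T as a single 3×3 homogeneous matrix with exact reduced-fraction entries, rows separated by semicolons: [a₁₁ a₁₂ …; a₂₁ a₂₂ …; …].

T = [461/442 -21/221 -69/17; -89/221 220/221 21/17; 0 0 1]

T1 = [1 0 0; -1/2 1 0; 0 0 1]
T2·T1 = [11/13 -12/13 0; 19/26 5/13 0; 0 0 1]
T3·…·T1 = [11/13 -12/13 -2; 19/26 5/13 0; 0 0 1]
T4·…·T1 = [11/13 -12/13 -3; 19/26 5/13 -3; 0 0 1]
T5·…·T1 = [461/442 -21/221 -69/17; -89/221 220/221 21/17; 0 0 1]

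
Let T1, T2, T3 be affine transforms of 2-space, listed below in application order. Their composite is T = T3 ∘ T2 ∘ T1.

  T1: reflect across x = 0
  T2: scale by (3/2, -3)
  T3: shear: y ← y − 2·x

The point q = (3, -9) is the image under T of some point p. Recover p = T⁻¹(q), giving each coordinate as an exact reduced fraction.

p = (-2, 1)

T1 = [-1 0 0; 0 1 0; 0 0 1]
T2·T1 = [-3/2 0 0; 0 -3 0; 0 0 1]
T3·…·T1 = [-3/2 0 0; 3 -3 0; 0 0 1]
det M = 9/2; M⁻¹ = [-2/3 0 0; -2/3 -1/3 0; 0 0 1]
M⁻¹ · (3, -9)ᵀ = (-2, 1)ᵀ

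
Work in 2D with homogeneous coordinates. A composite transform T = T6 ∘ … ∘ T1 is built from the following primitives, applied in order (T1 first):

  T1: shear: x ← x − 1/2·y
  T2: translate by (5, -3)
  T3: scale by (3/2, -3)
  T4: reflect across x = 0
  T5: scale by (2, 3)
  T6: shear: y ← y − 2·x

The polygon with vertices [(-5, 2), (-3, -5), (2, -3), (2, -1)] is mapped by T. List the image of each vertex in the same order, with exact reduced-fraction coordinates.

image vertices: (3, 3), (-27/2, 99), (-51/2, 105), (-45/2, 81)

T1 shear: x ← x − 1/2·y: (-5, 2) → (-6, 2); (-3, -5) → (-1/2, -5); (2, -3) → (7/2, -3); (2, -1) → (5/2, -1)
T2 translate by (5, -3): (-6, 2) → (-1, -1); (-1/2, -5) → (9/2, -8); (7/2, -3) → (17/2, -6); (5/2, -1) → (15/2, -4)
T3 scale by (3/2, -3): (-1, -1) → (-3/2, 3); (9/2, -8) → (27/4, 24); (17/2, -6) → (51/4, 18); (15/2, -4) → (45/4, 12)
T4 reflect across x = 0: (-3/2, 3) → (3/2, 3); (27/4, 24) → (-27/4, 24); (51/4, 18) → (-51/4, 18); (45/4, 12) → (-45/4, 12)
T5 scale by (2, 3): (3/2, 3) → (3, 9); (-27/4, 24) → (-27/2, 72); (-51/4, 18) → (-51/2, 54); (-45/4, 12) → (-45/2, 36)
T6 shear: y ← y − 2·x: (3, 9) → (3, 3); (-27/2, 72) → (-27/2, 99); (-51/2, 54) → (-51/2, 105); (-45/2, 36) → (-45/2, 81)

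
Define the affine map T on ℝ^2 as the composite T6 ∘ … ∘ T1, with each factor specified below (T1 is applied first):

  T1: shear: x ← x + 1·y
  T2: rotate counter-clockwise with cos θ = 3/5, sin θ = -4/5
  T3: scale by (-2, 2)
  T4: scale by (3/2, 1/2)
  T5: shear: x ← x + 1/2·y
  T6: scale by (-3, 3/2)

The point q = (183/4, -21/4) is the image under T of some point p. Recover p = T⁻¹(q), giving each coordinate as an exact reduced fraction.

T1 = [1 1 0; 0 1 0; 0 0 1]
T2·T1 = [3/5 7/5 0; -4/5 -1/5 0; 0 0 1]
T3·…·T1 = [-6/5 -14/5 0; -8/5 -2/5 0; 0 0 1]
T4·…·T1 = [-9/5 -21/5 0; -4/5 -1/5 0; 0 0 1]
T5·…·T1 = [-11/5 -43/10 0; -4/5 -1/5 0; 0 0 1]
T6·…·T1 = [33/5 129/10 0; -6/5 -3/10 0; 0 0 1]
det M = 27/2; M⁻¹ = [-1/45 -43/45 0; 4/45 22/45 0; 0 0 1]
M⁻¹ · (183/4, -21/4)ᵀ = (4, 3/2)ᵀ

p = (4, 3/2)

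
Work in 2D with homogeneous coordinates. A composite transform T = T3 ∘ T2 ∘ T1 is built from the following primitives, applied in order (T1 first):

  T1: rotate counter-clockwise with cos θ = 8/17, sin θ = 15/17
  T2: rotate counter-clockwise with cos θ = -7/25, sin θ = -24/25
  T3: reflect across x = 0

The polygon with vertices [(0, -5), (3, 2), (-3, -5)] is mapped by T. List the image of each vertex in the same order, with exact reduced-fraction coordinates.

image vertices: (297/85, -304/85), (-1506/425, -283/425), (141/25, -37/25)

T1 rotate counter-clockwise with cos θ = 8/17, sin θ = 15/17: (0, -5) → (75/17, -40/17); (3, 2) → (-6/17, 61/17); (-3, -5) → (3, -5)
T2 rotate counter-clockwise with cos θ = -7/25, sin θ = -24/25: (75/17, -40/17) → (-297/85, -304/85); (-6/17, 61/17) → (1506/425, -283/425); (3, -5) → (-141/25, -37/25)
T3 reflect across x = 0: (-297/85, -304/85) → (297/85, -304/85); (1506/425, -283/425) → (-1506/425, -283/425); (-141/25, -37/25) → (141/25, -37/25)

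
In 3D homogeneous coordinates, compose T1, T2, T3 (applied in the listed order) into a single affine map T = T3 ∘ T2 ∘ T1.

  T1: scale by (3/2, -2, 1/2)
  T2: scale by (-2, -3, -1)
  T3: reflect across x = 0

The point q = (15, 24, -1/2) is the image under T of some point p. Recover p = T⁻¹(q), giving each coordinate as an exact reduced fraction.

p = (5, 4, 1)

T1 = [3/2 0 0 0; 0 -2 0 0; 0 0 1/2 0; 0 0 0 1]
T2·T1 = [-3 0 0 0; 0 6 0 0; 0 0 -1/2 0; 0 0 0 1]
T3·…·T1 = [3 0 0 0; 0 6 0 0; 0 0 -1/2 0; 0 0 0 1]
det M = -9; M⁻¹ = [1/3 0 0 0; 0 1/6 0 0; 0 0 -2 0; 0 0 0 1]
M⁻¹ · (15, 24, -1/2)ᵀ = (5, 4, 1)ᵀ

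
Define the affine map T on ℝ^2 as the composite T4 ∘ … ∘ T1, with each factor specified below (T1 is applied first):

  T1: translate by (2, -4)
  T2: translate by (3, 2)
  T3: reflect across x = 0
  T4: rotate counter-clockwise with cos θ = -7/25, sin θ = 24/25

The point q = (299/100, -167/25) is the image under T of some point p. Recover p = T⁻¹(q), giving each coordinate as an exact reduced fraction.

p = (9/4, 1)

T1 = [1 0 2; 0 1 -4; 0 0 1]
T2·T1 = [1 0 5; 0 1 -2; 0 0 1]
T3·…·T1 = [-1 0 -5; 0 1 -2; 0 0 1]
T4·…·T1 = [7/25 -24/25 83/25; -24/25 -7/25 -106/25; 0 0 1]
det M = -1; M⁻¹ = [7/25 -24/25 -5; -24/25 -7/25 2; 0 0 1]
M⁻¹ · (299/100, -167/25)ᵀ = (9/4, 1)ᵀ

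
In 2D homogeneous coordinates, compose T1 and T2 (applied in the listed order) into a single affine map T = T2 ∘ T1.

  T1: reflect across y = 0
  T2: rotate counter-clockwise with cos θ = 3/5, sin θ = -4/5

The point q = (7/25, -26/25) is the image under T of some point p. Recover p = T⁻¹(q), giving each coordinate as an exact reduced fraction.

T1 = [1 0 0; 0 -1 0; 0 0 1]
T2·T1 = [3/5 -4/5 0; -4/5 -3/5 0; 0 0 1]
det M = -1; M⁻¹ = [3/5 -4/5 0; -4/5 -3/5 0; 0 0 1]
M⁻¹ · (7/25, -26/25)ᵀ = (1, 2/5)ᵀ

p = (1, 2/5)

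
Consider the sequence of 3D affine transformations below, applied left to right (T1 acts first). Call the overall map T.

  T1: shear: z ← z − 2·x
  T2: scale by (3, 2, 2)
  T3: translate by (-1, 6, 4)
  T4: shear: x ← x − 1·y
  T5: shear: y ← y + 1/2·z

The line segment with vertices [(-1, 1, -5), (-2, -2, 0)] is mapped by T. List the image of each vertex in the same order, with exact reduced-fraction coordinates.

T1 shear: z ← z − 2·x: (-1, 1, -5) → (-1, 1, -3); (-2, -2, 0) → (-2, -2, 4)
T2 scale by (3, 2, 2): (-1, 1, -3) → (-3, 2, -6); (-2, -2, 4) → (-6, -4, 8)
T3 translate by (-1, 6, 4): (-3, 2, -6) → (-4, 8, -2); (-6, -4, 8) → (-7, 2, 12)
T4 shear: x ← x − 1·y: (-4, 8, -2) → (-12, 8, -2); (-7, 2, 12) → (-9, 2, 12)
T5 shear: y ← y + 1/2·z: (-12, 8, -2) → (-12, 7, -2); (-9, 2, 12) → (-9, 8, 12)

image vertices: (-12, 7, -2), (-9, 8, 12)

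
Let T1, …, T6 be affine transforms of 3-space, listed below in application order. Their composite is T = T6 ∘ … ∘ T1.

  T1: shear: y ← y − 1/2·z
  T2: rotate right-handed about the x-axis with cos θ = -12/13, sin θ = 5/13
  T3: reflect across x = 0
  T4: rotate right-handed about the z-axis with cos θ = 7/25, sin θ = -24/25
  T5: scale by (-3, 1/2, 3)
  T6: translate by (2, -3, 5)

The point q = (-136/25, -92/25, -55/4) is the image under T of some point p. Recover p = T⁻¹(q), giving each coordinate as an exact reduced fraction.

T1 = [1 0 0 0; 0 1 -1/2 0; 0 0 1 0; 0 0 0 1]
T2·T1 = [1 0 0 0; 0 -12/13 1/13 0; 0 5/13 -29/26 0; 0 0 0 1]
T3·…·T1 = [-1 0 0 0; 0 -12/13 1/13 0; 0 5/13 -29/26 0; 0 0 0 1]
T4·…·T1 = [-7/25 -288/325 24/325 0; 24/25 -84/325 7/325 0; 0 5/13 -29/26 0; 0 0 0 1]
T5·…·T1 = [21/25 864/325 -72/325 0; 12/25 -42/325 7/650 0; 0 15/13 -87/26 0; 0 0 0 1]
T6·…·T1 = [21/25 864/325 -72/325 2; 12/25 -42/325 7/650 -3; 0 15/13 -87/26 5; 0 0 0 1]
det M = 9/2; M⁻¹ = [7/75 48/25 0 418/75; 116/325 -203/325 -1/39 -2398/975; 8/65 -14/65 -4/13 42/65; 0 0 0 1]
M⁻¹ · (-136/25, -92/25, -55/4)ᵀ = (-2, -7/4, 5)ᵀ

p = (-2, -7/4, 5)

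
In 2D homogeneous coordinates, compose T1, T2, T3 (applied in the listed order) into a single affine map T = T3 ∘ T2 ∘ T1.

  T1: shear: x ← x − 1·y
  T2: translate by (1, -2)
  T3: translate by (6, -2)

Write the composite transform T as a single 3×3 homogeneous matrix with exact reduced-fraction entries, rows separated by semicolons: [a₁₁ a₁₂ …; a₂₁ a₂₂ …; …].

T1 = [1 -1 0; 0 1 0; 0 0 1]
T2·T1 = [1 -1 1; 0 1 -2; 0 0 1]
T3·…·T1 = [1 -1 7; 0 1 -4; 0 0 1]

T = [1 -1 7; 0 1 -4; 0 0 1]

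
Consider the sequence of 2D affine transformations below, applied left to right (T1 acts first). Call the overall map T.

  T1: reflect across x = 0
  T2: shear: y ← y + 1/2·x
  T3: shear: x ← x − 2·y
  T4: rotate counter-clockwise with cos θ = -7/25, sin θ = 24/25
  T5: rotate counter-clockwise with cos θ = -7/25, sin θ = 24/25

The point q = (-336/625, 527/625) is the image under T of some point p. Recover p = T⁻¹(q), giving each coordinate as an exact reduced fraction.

p = (2, 0)

T1 = [-1 0 0; 0 1 0; 0 0 1]
T2·T1 = [-1 0 0; -1/2 1 0; 0 0 1]
T3·…·T1 = [0 -2 0; -1/2 1 0; 0 0 1]
T4·…·T1 = [12/25 -2/5 0; 7/50 -11/5 0; 0 0 1]
T5·…·T1 = [-168/625 278/125 0; 527/1250 29/125 0; 0 0 1]
det M = -1; M⁻¹ = [-29/125 278/125 0; 527/1250 168/625 0; 0 0 1]
M⁻¹ · (-336/625, 527/625)ᵀ = (2, 0)ᵀ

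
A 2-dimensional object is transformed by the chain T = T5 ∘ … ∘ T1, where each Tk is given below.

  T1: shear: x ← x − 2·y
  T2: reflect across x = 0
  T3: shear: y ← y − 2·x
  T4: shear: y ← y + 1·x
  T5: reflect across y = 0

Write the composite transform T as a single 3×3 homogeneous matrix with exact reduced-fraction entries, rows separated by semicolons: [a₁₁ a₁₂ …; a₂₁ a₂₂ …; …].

T = [-1 2 0; -1 1 0; 0 0 1]

T1 = [1 -2 0; 0 1 0; 0 0 1]
T2·T1 = [-1 2 0; 0 1 0; 0 0 1]
T3·…·T1 = [-1 2 0; 2 -3 0; 0 0 1]
T4·…·T1 = [-1 2 0; 1 -1 0; 0 0 1]
T5·…·T1 = [-1 2 0; -1 1 0; 0 0 1]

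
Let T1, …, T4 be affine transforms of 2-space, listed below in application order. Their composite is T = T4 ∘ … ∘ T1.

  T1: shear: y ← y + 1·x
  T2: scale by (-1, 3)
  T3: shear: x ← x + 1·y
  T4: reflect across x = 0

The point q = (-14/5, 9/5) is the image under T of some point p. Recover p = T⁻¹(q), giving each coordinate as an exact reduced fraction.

T1 = [1 0 0; 1 1 0; 0 0 1]
T2·T1 = [-1 0 0; 3 3 0; 0 0 1]
T3·…·T1 = [2 3 0; 3 3 0; 0 0 1]
T4·…·T1 = [-2 -3 0; 3 3 0; 0 0 1]
det M = 3; M⁻¹ = [1 1 0; -1 -2/3 0; 0 0 1]
M⁻¹ · (-14/5, 9/5)ᵀ = (-1, 8/5)ᵀ

p = (-1, 8/5)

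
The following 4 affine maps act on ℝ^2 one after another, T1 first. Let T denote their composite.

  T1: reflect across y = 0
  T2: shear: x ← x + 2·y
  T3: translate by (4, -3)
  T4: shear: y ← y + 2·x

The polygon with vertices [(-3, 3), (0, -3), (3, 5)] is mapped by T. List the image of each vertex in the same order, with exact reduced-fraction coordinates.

T1 reflect across y = 0: (-3, 3) → (-3, -3); (0, -3) → (0, 3); (3, 5) → (3, -5)
T2 shear: x ← x + 2·y: (-3, -3) → (-9, -3); (0, 3) → (6, 3); (3, -5) → (-7, -5)
T3 translate by (4, -3): (-9, -3) → (-5, -6); (6, 3) → (10, 0); (-7, -5) → (-3, -8)
T4 shear: y ← y + 2·x: (-5, -6) → (-5, -16); (10, 0) → (10, 20); (-3, -8) → (-3, -14)

image vertices: (-5, -16), (10, 20), (-3, -14)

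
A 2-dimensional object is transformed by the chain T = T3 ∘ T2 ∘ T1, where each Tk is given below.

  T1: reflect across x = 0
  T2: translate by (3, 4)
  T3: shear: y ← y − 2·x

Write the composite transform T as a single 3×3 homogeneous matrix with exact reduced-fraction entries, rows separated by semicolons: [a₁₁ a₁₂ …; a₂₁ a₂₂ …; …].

T1 = [-1 0 0; 0 1 0; 0 0 1]
T2·T1 = [-1 0 3; 0 1 4; 0 0 1]
T3·…·T1 = [-1 0 3; 2 1 -2; 0 0 1]

T = [-1 0 3; 2 1 -2; 0 0 1]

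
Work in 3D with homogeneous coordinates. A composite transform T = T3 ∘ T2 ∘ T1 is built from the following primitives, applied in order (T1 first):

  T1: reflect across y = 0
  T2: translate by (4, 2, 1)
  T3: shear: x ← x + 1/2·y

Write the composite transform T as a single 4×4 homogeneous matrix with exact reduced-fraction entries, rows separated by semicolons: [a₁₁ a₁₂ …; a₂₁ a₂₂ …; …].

T1 = [1 0 0 0; 0 -1 0 0; 0 0 1 0; 0 0 0 1]
T2·T1 = [1 0 0 4; 0 -1 0 2; 0 0 1 1; 0 0 0 1]
T3·…·T1 = [1 -1/2 0 5; 0 -1 0 2; 0 0 1 1; 0 0 0 1]

T = [1 -1/2 0 5; 0 -1 0 2; 0 0 1 1; 0 0 0 1]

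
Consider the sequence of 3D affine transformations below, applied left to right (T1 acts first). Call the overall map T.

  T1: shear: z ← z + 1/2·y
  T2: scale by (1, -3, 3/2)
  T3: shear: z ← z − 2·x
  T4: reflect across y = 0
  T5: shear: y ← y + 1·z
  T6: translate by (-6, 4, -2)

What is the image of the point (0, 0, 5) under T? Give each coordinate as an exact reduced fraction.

T(p) = (-6, 23/2, 11/2)

T1 shear: z ← z + 1/2·y: (0, 0, 5) → (0, 0, 5)
T2 scale by (1, -3, 3/2): (0, 0, 5) → (0, 0, 15/2)
T3 shear: z ← z − 2·x: (0, 0, 15/2) → (0, 0, 15/2)
T4 reflect across y = 0: (0, 0, 15/2) → (0, 0, 15/2)
T5 shear: y ← y + 1·z: (0, 0, 15/2) → (0, 15/2, 15/2)
T6 translate by (-6, 4, -2): (0, 15/2, 15/2) → (-6, 23/2, 11/2)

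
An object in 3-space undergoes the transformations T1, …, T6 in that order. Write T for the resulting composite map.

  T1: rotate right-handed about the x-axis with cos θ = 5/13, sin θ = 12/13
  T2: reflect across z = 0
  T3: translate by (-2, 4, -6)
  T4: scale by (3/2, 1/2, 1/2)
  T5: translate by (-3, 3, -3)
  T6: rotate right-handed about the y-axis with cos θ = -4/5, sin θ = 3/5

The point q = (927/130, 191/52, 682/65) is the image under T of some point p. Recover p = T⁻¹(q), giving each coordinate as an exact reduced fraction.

p = (-4, -9/2, 1)

T1 = [1 0 0 0; 0 5/13 -12/13 0; 0 12/13 5/13 0; 0 0 0 1]
T2·T1 = [1 0 0 0; 0 5/13 -12/13 0; 0 -12/13 -5/13 0; 0 0 0 1]
T3·…·T1 = [1 0 0 -2; 0 5/13 -12/13 4; 0 -12/13 -5/13 -6; 0 0 0 1]
T4·…·T1 = [3/2 0 0 -3; 0 5/26 -6/13 2; 0 -6/13 -5/26 -3; 0 0 0 1]
T5·…·T1 = [3/2 0 0 -6; 0 5/26 -6/13 5; 0 -6/13 -5/26 -6; 0 0 0 1]
T6·…·T1 = [-6/5 -18/65 -3/26 6/5; 0 5/26 -6/13 5; -9/10 24/65 2/13 42/5; 0 0 0 1]
det M = -3/8; M⁻¹ = [-8/15 0 -2/5 4; -72/65 10/13 96/65 -194/13; -6/13 -24/13 8/13 60/13; 0 0 0 1]
M⁻¹ · (927/130, 191/52, 682/65)ᵀ = (-4, -9/2, 1)ᵀ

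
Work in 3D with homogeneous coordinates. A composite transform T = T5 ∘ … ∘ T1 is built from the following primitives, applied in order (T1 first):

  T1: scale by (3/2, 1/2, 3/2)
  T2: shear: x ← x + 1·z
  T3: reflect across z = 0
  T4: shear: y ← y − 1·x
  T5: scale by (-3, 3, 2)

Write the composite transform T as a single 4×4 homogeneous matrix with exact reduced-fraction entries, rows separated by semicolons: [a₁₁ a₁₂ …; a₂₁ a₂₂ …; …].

T = [-9/2 0 -9/2 0; -9/2 3/2 -9/2 0; 0 0 -3 0; 0 0 0 1]

T1 = [3/2 0 0 0; 0 1/2 0 0; 0 0 3/2 0; 0 0 0 1]
T2·T1 = [3/2 0 3/2 0; 0 1/2 0 0; 0 0 3/2 0; 0 0 0 1]
T3·…·T1 = [3/2 0 3/2 0; 0 1/2 0 0; 0 0 -3/2 0; 0 0 0 1]
T4·…·T1 = [3/2 0 3/2 0; -3/2 1/2 -3/2 0; 0 0 -3/2 0; 0 0 0 1]
T5·…·T1 = [-9/2 0 -9/2 0; -9/2 3/2 -9/2 0; 0 0 -3 0; 0 0 0 1]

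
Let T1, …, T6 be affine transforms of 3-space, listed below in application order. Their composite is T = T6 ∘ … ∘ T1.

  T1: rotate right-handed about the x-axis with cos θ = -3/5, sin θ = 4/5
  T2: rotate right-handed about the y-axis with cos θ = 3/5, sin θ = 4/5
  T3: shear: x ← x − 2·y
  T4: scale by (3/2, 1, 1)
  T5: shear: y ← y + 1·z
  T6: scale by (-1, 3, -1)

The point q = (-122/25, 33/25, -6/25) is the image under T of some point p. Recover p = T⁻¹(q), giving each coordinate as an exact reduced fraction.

T1 = [1 0 0 0; 0 -3/5 -4/5 0; 0 4/5 -3/5 0; 0 0 0 1]
T2·T1 = [3/5 16/25 -12/25 0; 0 -3/5 -4/5 0; -4/5 12/25 -9/25 0; 0 0 0 1]
T3·…·T1 = [3/5 46/25 28/25 0; 0 -3/5 -4/5 0; -4/5 12/25 -9/25 0; 0 0 0 1]
T4·…·T1 = [9/10 69/25 42/25 0; 0 -3/5 -4/5 0; -4/5 12/25 -9/25 0; 0 0 0 1]
T5·…·T1 = [9/10 69/25 42/25 0; -4/5 -3/25 -29/25 0; -4/5 12/25 -9/25 0; 0 0 0 1]
T6·…·T1 = [-9/10 -69/25 -42/25 0; -12/5 -9/25 -87/25 0; 4/5 -12/25 9/25 0; 0 0 0 1]
det M = 9/2; M⁻¹ = [-2/5 2/5 2 0; -32/75 17/75 1/5 0; 8/25 -44/75 -7/5 0; 0 0 0 1]
M⁻¹ · (-122/25, 33/25, -6/25)ᵀ = (2, 7/3, -2)ᵀ

p = (2, 7/3, -2)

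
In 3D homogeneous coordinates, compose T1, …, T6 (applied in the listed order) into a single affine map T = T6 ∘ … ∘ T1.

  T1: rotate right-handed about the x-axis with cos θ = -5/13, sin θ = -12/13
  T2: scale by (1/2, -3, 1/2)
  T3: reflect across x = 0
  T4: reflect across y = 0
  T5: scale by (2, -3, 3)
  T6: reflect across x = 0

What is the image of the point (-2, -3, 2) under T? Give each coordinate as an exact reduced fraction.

T(p) = (-2, -27, 3)

T1 rotate right-handed about the x-axis with cos θ = -5/13, sin θ = -12/13: (-2, -3, 2) → (-2, 3, 2)
T2 scale by (1/2, -3, 1/2): (-2, 3, 2) → (-1, -9, 1)
T3 reflect across x = 0: (-1, -9, 1) → (1, -9, 1)
T4 reflect across y = 0: (1, -9, 1) → (1, 9, 1)
T5 scale by (2, -3, 3): (1, 9, 1) → (2, -27, 3)
T6 reflect across x = 0: (2, -27, 3) → (-2, -27, 3)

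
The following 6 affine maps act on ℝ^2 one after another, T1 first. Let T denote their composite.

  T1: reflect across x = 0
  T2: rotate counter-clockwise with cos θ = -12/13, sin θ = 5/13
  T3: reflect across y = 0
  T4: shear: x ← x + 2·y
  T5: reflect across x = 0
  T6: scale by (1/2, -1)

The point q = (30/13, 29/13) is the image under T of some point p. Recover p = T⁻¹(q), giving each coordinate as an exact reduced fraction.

T1 = [-1 0 0; 0 1 0; 0 0 1]
T2·T1 = [12/13 -5/13 0; -5/13 -12/13 0; 0 0 1]
T3·…·T1 = [12/13 -5/13 0; 5/13 12/13 0; 0 0 1]
T4·…·T1 = [22/13 19/13 0; 5/13 12/13 0; 0 0 1]
T5·…·T1 = [-22/13 -19/13 0; 5/13 12/13 0; 0 0 1]
T6·…·T1 = [-11/13 -19/26 0; -5/13 -12/13 0; 0 0 1]
det M = 1/2; M⁻¹ = [-24/13 19/13 0; 10/13 -22/13 0; 0 0 1]
M⁻¹ · (30/13, 29/13)ᵀ = (-1, -2)ᵀ

p = (-1, -2)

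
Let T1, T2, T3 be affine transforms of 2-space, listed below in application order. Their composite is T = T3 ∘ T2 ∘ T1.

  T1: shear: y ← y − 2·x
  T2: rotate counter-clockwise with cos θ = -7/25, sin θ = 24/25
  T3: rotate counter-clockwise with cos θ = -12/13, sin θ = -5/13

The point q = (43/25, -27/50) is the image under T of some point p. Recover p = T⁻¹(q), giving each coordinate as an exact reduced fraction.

p = (3/2, 4)

T1 = [1 0 0; -2 1 0; 0 0 1]
T2·T1 = [41/25 -24/25 0; 38/25 -7/25 0; 0 0 1]
T3·…·T1 = [-302/325 253/325 0; -661/325 204/325 0; 0 0 1]
det M = 1; M⁻¹ = [204/325 -253/325 0; 661/325 -302/325 0; 0 0 1]
M⁻¹ · (43/25, -27/50)ᵀ = (3/2, 4)ᵀ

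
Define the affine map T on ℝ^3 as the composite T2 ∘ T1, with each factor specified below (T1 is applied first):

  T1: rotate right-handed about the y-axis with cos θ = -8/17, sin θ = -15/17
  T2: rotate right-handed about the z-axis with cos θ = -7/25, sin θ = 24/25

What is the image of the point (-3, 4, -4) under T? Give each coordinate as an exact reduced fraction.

T(p) = (-444/85, 308/85, -13/17)

T1 rotate right-handed about the y-axis with cos θ = -8/17, sin θ = -15/17: (-3, 4, -4) → (84/17, 4, -13/17)
T2 rotate right-handed about the z-axis with cos θ = -7/25, sin θ = 24/25: (84/17, 4, -13/17) → (-444/85, 308/85, -13/17)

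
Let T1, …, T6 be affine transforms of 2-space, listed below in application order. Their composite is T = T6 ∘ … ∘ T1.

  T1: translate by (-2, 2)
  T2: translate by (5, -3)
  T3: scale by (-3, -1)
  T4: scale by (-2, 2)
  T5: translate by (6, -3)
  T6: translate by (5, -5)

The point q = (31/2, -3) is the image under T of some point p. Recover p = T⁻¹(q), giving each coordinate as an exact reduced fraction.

p = (-9/4, -3/2)

T1 = [1 0 -2; 0 1 2; 0 0 1]
T2·T1 = [1 0 3; 0 1 -1; 0 0 1]
T3·…·T1 = [-3 0 -9; 0 -1 1; 0 0 1]
T4·…·T1 = [6 0 18; 0 -2 2; 0 0 1]
T5·…·T1 = [6 0 24; 0 -2 -1; 0 0 1]
T6·…·T1 = [6 0 29; 0 -2 -6; 0 0 1]
det M = -12; M⁻¹ = [1/6 0 -29/6; 0 -1/2 -3; 0 0 1]
M⁻¹ · (31/2, -3)ᵀ = (-9/4, -3/2)ᵀ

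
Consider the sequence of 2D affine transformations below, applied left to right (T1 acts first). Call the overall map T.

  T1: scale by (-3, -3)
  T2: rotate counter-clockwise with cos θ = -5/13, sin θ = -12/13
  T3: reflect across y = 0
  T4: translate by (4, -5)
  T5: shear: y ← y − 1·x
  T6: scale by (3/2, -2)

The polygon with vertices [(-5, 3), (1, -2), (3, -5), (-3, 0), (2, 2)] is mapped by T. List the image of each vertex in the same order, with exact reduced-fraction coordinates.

image vertices: (-393/26, -402/13), (417/26, 420/13), (831/26, 750/13), (21/26, -72/13), (15/13, 354/13)

T1 scale by (-3, -3): (-5, 3) → (15, -9); (1, -2) → (-3, 6); (3, -5) → (-9, 15); (-3, 0) → (9, 0); (2, 2) → (-6, -6)
T2 rotate counter-clockwise with cos θ = -5/13, sin θ = -12/13: (15, -9) → (-183/13, -135/13); (-3, 6) → (87/13, 6/13); (-9, 15) → (225/13, 33/13); (9, 0) → (-45/13, -108/13); (-6, -6) → (-42/13, 102/13)
T3 reflect across y = 0: (-183/13, -135/13) → (-183/13, 135/13); (87/13, 6/13) → (87/13, -6/13); (225/13, 33/13) → (225/13, -33/13); (-45/13, -108/13) → (-45/13, 108/13); (-42/13, 102/13) → (-42/13, -102/13)
T4 translate by (4, -5): (-183/13, 135/13) → (-131/13, 70/13); (87/13, -6/13) → (139/13, -71/13); (225/13, -33/13) → (277/13, -98/13); (-45/13, 108/13) → (7/13, 43/13); (-42/13, -102/13) → (10/13, -167/13)
T5 shear: y ← y − 1·x: (-131/13, 70/13) → (-131/13, 201/13); (139/13, -71/13) → (139/13, -210/13); (277/13, -98/13) → (277/13, -375/13); (7/13, 43/13) → (7/13, 36/13); (10/13, -167/13) → (10/13, -177/13)
T6 scale by (3/2, -2): (-131/13, 201/13) → (-393/26, -402/13); (139/13, -210/13) → (417/26, 420/13); (277/13, -375/13) → (831/26, 750/13); (7/13, 36/13) → (21/26, -72/13); (10/13, -177/13) → (15/13, 354/13)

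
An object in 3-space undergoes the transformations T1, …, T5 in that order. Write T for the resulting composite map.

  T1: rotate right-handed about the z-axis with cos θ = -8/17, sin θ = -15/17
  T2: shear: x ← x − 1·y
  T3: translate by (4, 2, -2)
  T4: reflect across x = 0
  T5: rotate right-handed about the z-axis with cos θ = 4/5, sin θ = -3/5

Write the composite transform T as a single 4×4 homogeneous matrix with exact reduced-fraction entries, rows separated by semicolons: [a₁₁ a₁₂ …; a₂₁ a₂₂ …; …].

T = [-73/85 -116/85 0 -2; -39/85 37/85 0 4; 0 0 1 -2; 0 0 0 1]

T1 = [-8/17 15/17 0 0; -15/17 -8/17 0 0; 0 0 1 0; 0 0 0 1]
T2·T1 = [7/17 23/17 0 0; -15/17 -8/17 0 0; 0 0 1 0; 0 0 0 1]
T3·…·T1 = [7/17 23/17 0 4; -15/17 -8/17 0 2; 0 0 1 -2; 0 0 0 1]
T4·…·T1 = [-7/17 -23/17 0 -4; -15/17 -8/17 0 2; 0 0 1 -2; 0 0 0 1]
T5·…·T1 = [-73/85 -116/85 0 -2; -39/85 37/85 0 4; 0 0 1 -2; 0 0 0 1]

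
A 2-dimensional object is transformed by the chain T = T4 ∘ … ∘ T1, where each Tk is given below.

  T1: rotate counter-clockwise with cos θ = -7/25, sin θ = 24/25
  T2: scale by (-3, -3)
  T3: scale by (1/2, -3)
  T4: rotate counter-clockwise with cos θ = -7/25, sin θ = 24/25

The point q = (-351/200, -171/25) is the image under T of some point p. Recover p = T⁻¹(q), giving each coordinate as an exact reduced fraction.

p = (-3/4, -4)

T1 = [-7/25 -24/25 0; 24/25 -7/25 0; 0 0 1]
T2·T1 = [21/25 72/25 0; -72/25 21/25 0; 0 0 1]
T3·…·T1 = [21/50 36/25 0; 216/25 -63/25 0; 0 0 1]
T4·…·T1 = [-2103/250 252/125 0; -252/125 261/125 0; 0 0 1]
det M = -27/2; M⁻¹ = [-58/375 56/375 0; -56/375 701/1125 0; 0 0 1]
M⁻¹ · (-351/200, -171/25)ᵀ = (-3/4, -4)ᵀ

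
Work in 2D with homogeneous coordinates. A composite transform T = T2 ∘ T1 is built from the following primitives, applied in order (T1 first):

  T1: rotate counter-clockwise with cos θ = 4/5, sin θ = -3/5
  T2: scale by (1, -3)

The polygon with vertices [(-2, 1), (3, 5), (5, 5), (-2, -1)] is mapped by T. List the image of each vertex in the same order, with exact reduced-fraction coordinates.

T1 rotate counter-clockwise with cos θ = 4/5, sin θ = -3/5: (-2, 1) → (-1, 2); (3, 5) → (27/5, 11/5); (5, 5) → (7, 1); (-2, -1) → (-11/5, 2/5)
T2 scale by (1, -3): (-1, 2) → (-1, -6); (27/5, 11/5) → (27/5, -33/5); (7, 1) → (7, -3); (-11/5, 2/5) → (-11/5, -6/5)

image vertices: (-1, -6), (27/5, -33/5), (7, -3), (-11/5, -6/5)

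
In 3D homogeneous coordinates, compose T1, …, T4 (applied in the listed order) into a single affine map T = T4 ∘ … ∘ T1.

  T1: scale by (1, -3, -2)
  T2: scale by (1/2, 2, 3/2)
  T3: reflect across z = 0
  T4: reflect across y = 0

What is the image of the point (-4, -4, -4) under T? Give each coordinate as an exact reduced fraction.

T(p) = (-2, -24, -12)

T1 scale by (1, -3, -2): (-4, -4, -4) → (-4, 12, 8)
T2 scale by (1/2, 2, 3/2): (-4, 12, 8) → (-2, 24, 12)
T3 reflect across z = 0: (-2, 24, 12) → (-2, 24, -12)
T4 reflect across y = 0: (-2, 24, -12) → (-2, -24, -12)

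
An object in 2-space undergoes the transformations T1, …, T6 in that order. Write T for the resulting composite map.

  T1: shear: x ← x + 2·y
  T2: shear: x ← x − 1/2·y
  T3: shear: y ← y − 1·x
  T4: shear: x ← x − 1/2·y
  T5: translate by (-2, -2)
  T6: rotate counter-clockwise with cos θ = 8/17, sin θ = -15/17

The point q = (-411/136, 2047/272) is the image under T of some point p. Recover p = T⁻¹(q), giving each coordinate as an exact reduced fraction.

T1 = [1 2 0; 0 1 0; 0 0 1]
T2·T1 = [1 3/2 0; 0 1 0; 0 0 1]
T3·…·T1 = [1 3/2 0; -1 -1/2 0; 0 0 1]
T4·…·T1 = [3/2 7/4 0; -1 -1/2 0; 0 0 1]
T5·…·T1 = [3/2 7/4 -2; -1 -1/2 -2; 0 0 1]
T6·…·T1 = [-3/17 13/34 -46/17; -61/34 -121/68 14/17; 0 0 1]
det M = 1; M⁻¹ = [-121/68 -13/34 -9/2; 61/34 -3/17 5; 0 0 1]
M⁻¹ · (-411/136, 2047/272)ᵀ = (-2, -7/4)ᵀ

p = (-2, -7/4)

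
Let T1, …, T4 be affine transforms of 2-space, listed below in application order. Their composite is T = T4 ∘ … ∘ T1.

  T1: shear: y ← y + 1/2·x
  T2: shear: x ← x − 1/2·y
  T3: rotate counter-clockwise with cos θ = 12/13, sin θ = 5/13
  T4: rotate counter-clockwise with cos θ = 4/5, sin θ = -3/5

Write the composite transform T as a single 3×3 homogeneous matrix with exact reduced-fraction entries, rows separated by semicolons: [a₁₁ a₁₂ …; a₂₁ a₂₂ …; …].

T1 = [1 0 0; 1/2 1 0; 0 0 1]
T2·T1 = [3/4 -1/2 0; 1/2 1 0; 0 0 1]
T3·…·T1 = [1/2 -11/13 0; 3/4 19/26 0; 0 0 1]
T4·…·T1 = [17/20 -31/130 0; 3/10 71/65 0; 0 0 1]

T = [17/20 -31/130 0; 3/10 71/65 0; 0 0 1]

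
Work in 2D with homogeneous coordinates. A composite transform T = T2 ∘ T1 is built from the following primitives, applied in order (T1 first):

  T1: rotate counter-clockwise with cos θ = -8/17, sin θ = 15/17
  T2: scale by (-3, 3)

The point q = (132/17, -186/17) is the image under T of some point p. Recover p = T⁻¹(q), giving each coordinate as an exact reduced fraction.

T1 = [-8/17 -15/17 0; 15/17 -8/17 0; 0 0 1]
T2·T1 = [24/17 45/17 0; 45/17 -24/17 0; 0 0 1]
det M = -9; M⁻¹ = [8/51 5/17 0; 5/17 -8/51 0; 0 0 1]
M⁻¹ · (132/17, -186/17)ᵀ = (-2, 4)ᵀ

p = (-2, 4)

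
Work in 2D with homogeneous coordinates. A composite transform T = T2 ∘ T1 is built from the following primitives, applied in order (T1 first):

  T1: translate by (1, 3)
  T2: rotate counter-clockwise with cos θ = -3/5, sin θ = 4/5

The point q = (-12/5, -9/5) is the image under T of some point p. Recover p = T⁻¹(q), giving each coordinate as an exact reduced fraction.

T1 = [1 0 1; 0 1 3; 0 0 1]
T2·T1 = [-3/5 -4/5 -3; 4/5 -3/5 -1; 0 0 1]
det M = 1; M⁻¹ = [-3/5 4/5 -1; -4/5 -3/5 -3; 0 0 1]
M⁻¹ · (-12/5, -9/5)ᵀ = (-1, 0)ᵀ

p = (-1, 0)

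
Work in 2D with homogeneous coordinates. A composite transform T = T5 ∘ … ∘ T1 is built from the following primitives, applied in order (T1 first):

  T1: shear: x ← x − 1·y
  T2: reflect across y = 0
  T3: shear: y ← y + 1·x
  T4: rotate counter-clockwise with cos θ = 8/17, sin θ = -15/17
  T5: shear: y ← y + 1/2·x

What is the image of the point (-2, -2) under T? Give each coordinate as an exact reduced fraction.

T1 shear: x ← x − 1·y: (-2, -2) → (0, -2)
T2 reflect across y = 0: (0, -2) → (0, 2)
T3 shear: y ← y + 1·x: (0, 2) → (0, 2)
T4 rotate counter-clockwise with cos θ = 8/17, sin θ = -15/17: (0, 2) → (30/17, 16/17)
T5 shear: y ← y + 1/2·x: (30/17, 16/17) → (30/17, 31/17)

T(p) = (30/17, 31/17)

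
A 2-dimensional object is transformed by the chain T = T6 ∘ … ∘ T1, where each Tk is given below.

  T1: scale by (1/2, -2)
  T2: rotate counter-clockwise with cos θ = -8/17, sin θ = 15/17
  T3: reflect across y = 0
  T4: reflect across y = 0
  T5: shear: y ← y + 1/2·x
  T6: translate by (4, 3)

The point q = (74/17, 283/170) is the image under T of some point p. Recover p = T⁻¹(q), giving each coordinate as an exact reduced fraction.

p = (-3, -1/5)

T1 = [1/2 0 0; 0 -2 0; 0 0 1]
T2·T1 = [-4/17 30/17 0; 15/34 16/17 0; 0 0 1]
T3·…·T1 = [-4/17 30/17 0; -15/34 -16/17 0; 0 0 1]
T4·…·T1 = [-4/17 30/17 0; 15/34 16/17 0; 0 0 1]
T5·…·T1 = [-4/17 30/17 0; 11/34 31/17 0; 0 0 1]
T6·…·T1 = [-4/17 30/17 4; 11/34 31/17 3; 0 0 1]
det M = -1; M⁻¹ = [-31/17 30/17 2; 11/34 4/17 -2; 0 0 1]
M⁻¹ · (74/17, 283/170)ᵀ = (-3, -1/5)ᵀ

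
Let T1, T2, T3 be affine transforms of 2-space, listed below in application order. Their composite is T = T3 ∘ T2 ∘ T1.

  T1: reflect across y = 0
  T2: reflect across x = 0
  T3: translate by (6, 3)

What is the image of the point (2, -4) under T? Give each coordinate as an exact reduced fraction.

T(p) = (4, 7)

T1 reflect across y = 0: (2, -4) → (2, 4)
T2 reflect across x = 0: (2, 4) → (-2, 4)
T3 translate by (6, 3): (-2, 4) → (4, 7)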